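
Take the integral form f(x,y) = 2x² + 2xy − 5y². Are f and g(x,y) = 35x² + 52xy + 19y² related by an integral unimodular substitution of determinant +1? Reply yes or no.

D₁ = 44, D₂ = 44
river cycle of f (length 2): (2, 6, -1), (-1, 6, 2)
river cycle of g (length 2): (2, 6, -1), (-1, 6, 2)
cycles coincide ⇒ equivalent

yes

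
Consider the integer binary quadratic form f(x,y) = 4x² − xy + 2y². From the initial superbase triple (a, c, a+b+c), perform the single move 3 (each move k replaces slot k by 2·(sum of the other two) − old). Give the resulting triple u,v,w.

start (4,2,5) = (f(1,0),f(0,1),f(1,1))
replace slot 3: 2·(4+2) − 5 = 7 → (4,2,7)

4,2,7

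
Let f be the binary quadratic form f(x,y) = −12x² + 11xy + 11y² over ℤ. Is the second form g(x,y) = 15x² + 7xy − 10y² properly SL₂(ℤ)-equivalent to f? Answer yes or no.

D₁ = 649, D₂ = 649
river cycle of f (length 34): (11, 11, -12), (-12, 13, 10), (10, 7, -15), (-15, 23, 2), (2, 25, -3), (-3, 23, 10), (10, 17, -9), (-9, 19, 8), (8, 13, -15), (-15, 17, 6), … (24 more)
river cycle of g (length 34): (-10, 13, 12), (12, 11, -11), (-11, 11, 12), (12, 13, -10), (-10, 7, 15), (15, 23, -2), (-2, 25, 3), (3, 23, -10), (-10, 17, 9), (9, 19, -8), … (24 more)
cycles differ ⇒ inequivalent

no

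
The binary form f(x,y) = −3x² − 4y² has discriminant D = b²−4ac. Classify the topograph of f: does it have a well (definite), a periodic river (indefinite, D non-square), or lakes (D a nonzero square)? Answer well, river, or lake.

D = b²−4ac = 0² − 4·(-3)·(-4) = -48
D < 0 ⇒ definite ⇒ every region one sign ⇒ single well

well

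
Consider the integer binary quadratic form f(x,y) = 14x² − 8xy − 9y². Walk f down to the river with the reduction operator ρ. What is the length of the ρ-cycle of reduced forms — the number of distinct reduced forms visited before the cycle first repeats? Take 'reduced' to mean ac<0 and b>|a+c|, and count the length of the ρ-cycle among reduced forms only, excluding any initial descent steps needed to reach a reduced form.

D = 568, ⌊√D⌋ = 23
descent: ρ → (-9,8,14)  [lands on river]
river: ρ → (14,20,-3)
river: ρ → (-3,22,7)
river: ρ → (7,20,-6)
river: ρ → (-6,16,13)
river: ρ → (13,10,-9)
ρ-cycle length = 6 (tail of 1 descent step not counted)

6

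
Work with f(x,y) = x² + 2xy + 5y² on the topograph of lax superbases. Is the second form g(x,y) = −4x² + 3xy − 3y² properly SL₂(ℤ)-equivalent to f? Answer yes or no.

D₁ = -16, D₂ = -39
discriminants differ ⇒ not SL₂(ℤ)-equivalent

no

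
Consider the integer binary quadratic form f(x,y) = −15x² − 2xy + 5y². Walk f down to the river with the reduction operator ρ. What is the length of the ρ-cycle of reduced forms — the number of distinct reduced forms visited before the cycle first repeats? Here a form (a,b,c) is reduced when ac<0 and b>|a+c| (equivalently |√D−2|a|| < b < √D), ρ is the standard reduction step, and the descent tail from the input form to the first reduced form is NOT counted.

D = 304, ⌊√D⌋ = 17
descent: ρ → (5,12,-8)  [lands on river]
river: ρ → (-8,4,9)
river: ρ → (9,14,-3)
river: ρ → (-3,16,4)
river: ρ → (4,16,-3)
river: ρ → (-3,14,9)
river: ρ → (9,4,-8)
river: ρ → (-8,12,5)
river: ρ → (5,8,-12)
river: ρ → (-12,16,1)
river: ρ → (1,16,-12)
river: ρ → (-12,8,5)
ρ-cycle length = 12 (tail of 1 descent step not counted)

12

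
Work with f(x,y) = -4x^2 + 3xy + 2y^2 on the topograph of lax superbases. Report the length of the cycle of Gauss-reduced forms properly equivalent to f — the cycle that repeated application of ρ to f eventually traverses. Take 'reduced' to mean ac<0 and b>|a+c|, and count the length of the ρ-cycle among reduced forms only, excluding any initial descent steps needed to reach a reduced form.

D = 41, ⌊√D⌋ = 6
river: ρ → (2,5,-2)
river: ρ → (-2,3,4)
river: ρ → (4,5,-1)
river: ρ → (-1,5,4)
river: ρ → (4,3,-2)
river: ρ → (-2,5,2)
river: ρ → (2,3,-4)
river: ρ → (-4,5,1)
river: ρ → (1,5,-4)
river: ρ → (-4,3,2)
ρ-cycle length = 10 (tail of 0 descent steps not counted)

10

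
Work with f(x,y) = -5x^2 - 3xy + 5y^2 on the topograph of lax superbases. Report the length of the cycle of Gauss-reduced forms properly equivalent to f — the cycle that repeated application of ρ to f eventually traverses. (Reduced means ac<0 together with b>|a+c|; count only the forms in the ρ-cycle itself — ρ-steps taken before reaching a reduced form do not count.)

D = 109, ⌊√D⌋ = 10
descent: ρ → (5,3,-5)  [lands on river]
river: ρ → (-5,7,3)
river: ρ → (3,5,-7)
river: ρ → (-7,9,1)
river: ρ → (1,9,-7)
river: ρ → (-7,5,3)
river: ρ → (3,7,-5)
river: ρ → (-5,3,5)
river: ρ → (5,7,-3)
river: ρ → (-3,5,7)
river: ρ → (7,9,-1)
river: ρ → (-1,9,7)
river: ρ → (7,5,-3)
river: ρ → (-3,7,5)
ρ-cycle length = 14 (tail of 1 descent step not counted)

14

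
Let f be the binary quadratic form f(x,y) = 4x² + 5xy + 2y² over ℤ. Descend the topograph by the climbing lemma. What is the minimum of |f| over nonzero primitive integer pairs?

translate: b→-3 (≡5 mod 8), so (4,5,2)→(4,-3,1)
flip: (4,-3,1)→(1,3,4)
translate: b→1 (≡3 mod 2), so (1,3,4)→(1,1,2)
reduced (well bottom): (1,1,2) with a≤c, −a<b≤a
well minimum = a = 1

1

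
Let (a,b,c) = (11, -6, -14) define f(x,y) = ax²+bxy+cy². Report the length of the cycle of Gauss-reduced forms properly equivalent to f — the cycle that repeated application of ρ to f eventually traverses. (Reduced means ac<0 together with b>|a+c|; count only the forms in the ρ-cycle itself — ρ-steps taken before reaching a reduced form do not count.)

D = 652, ⌊√D⌋ = 25
descent: ρ → (-14,6,11)  [lands on river]
river: ρ → (11,16,-9)
river: ρ → (-9,20,7)
river: ρ → (7,22,-6)
river: ρ → (-6,14,19)
river: ρ → (19,24,-1)
river: ρ → (-1,24,19)
river: ρ → (19,14,-6)
river: ρ → (-6,22,7)
river: ρ → (7,20,-9)
river: ρ → (-9,16,11)
river: ρ → (11,6,-14)
river: ρ → (-14,22,3)
river: ρ → (3,20,-21)
river: ρ → (-21,22,2)
river: ρ → (2,22,-21)
river: ρ → (-21,20,3)
river: ρ → (3,22,-14)
ρ-cycle length = 18 (tail of 1 descent step not counted)

18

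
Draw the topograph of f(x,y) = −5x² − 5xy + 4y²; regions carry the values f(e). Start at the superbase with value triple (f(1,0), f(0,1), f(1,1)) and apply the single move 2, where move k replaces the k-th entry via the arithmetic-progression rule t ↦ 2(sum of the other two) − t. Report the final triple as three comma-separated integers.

start (-5,4,-6) = (f(1,0),f(0,1),f(1,1))
replace slot 2: 2·((-5)+(-6)) − 4 = -26 → (-5,-26,-6)

-5,-26,-6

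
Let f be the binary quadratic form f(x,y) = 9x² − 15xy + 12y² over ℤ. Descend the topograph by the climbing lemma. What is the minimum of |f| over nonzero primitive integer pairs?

translate: b→3 (≡-15 mod 18), so (9,-15,12)→(9,3,6)
flip: (9,3,6)→(6,-3,9)
reduced (well bottom): (6,-3,9) with a≤c, −a<b≤a
well minimum = a = 6

6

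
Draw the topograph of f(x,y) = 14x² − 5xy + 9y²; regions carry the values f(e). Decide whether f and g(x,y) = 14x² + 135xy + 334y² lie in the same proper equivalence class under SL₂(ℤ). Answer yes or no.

D₁ = -479, D₂ = -479
f: flip: (14,-5,9)→(9,5,14)
f: reduced (well bottom): (9,5,14) with a≤c, −a<b≤a
g: translate: b→-5 (≡135 mod 28), so (14,135,334)→(14,-5,9)
g: flip: (14,-5,9)→(9,5,14)
g: reduced (well bottom): (9,5,14) with a≤c, −a<b≤a
reduced forms (9, 5, 14) vs (9, 5, 14) ⇒ equivalent

yes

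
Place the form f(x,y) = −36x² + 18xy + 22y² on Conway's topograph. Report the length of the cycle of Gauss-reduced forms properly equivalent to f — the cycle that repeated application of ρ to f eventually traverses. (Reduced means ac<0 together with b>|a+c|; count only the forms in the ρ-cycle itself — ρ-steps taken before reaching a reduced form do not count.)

D = 3492, ⌊√D⌋ = 59
river: ρ → (22,26,-32)
river: ρ → (-32,38,16)
river: ρ → (16,58,-2)
river: ρ → (-2,58,16)
river: ρ → (16,38,-32)
river: ρ → (-32,26,22)
river: ρ → (22,18,-36)
river: ρ → (-36,54,4)
river: ρ → (4,58,-8)
river: ρ → (-8,54,18)
river: ρ → (18,54,-8)
river: ρ → (-8,58,4)
river: ρ → (4,54,-36)
river: ρ → (-36,18,22)
ρ-cycle length = 14 (tail of 0 descent steps not counted)

14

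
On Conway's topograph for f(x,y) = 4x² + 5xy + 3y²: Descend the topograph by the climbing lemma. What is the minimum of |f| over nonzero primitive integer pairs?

translate: b→-3 (≡5 mod 8), so (4,5,3)→(4,-3,2)
flip: (4,-3,2)→(2,3,4)
translate: b→-1 (≡3 mod 4), so (2,3,4)→(2,-1,3)
reduced (well bottom): (2,-1,3) with a≤c, −a<b≤a
well minimum = a = 2

2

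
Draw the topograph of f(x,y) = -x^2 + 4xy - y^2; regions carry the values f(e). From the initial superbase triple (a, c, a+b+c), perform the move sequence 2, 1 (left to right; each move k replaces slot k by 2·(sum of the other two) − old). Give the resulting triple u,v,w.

start (-1,-1,2) = (f(1,0),f(0,1),f(1,1))
replace slot 2: 2·((-1)+2) − (-1) = 3 → (-1,3,2)
replace slot 1: 2·(3+2) − (-1) = 11 → (11,3,2)

11,3,2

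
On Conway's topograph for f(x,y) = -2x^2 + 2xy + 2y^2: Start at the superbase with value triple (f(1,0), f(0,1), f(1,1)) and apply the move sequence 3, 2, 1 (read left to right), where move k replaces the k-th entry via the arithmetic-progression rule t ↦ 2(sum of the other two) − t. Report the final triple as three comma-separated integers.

start (-2,2,2) = (f(1,0),f(0,1),f(1,1))
replace slot 3: 2·((-2)+2) − 2 = -2 → (-2,2,-2)
replace slot 2: 2·((-2)+(-2)) − 2 = -10 → (-2,-10,-2)
replace slot 1: 2·((-10)+(-2)) − (-2) = -22 → (-22,-10,-2)

-22,-10,-2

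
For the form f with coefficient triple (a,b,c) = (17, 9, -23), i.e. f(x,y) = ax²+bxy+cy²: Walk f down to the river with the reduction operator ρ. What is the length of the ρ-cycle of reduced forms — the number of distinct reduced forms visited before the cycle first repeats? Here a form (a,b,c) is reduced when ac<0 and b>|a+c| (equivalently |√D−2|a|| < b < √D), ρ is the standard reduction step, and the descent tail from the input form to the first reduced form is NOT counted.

D = 1645, ⌊√D⌋ = 40
river: ρ → (-23,37,3)
river: ρ → (3,35,-35)
river: ρ → (-35,35,3)
river: ρ → (3,37,-23)
river: ρ → (-23,9,17)
river: ρ → (17,25,-15)
river: ρ → (-15,35,7)
river: ρ → (7,35,-15)
river: ρ → (-15,25,17)
river: ρ → (17,9,-23)
ρ-cycle length = 10 (tail of 0 descent steps not counted)

10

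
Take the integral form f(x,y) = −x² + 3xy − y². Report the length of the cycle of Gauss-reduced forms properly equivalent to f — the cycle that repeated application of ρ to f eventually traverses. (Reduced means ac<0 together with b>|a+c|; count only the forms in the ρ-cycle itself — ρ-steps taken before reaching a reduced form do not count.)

D = 5, ⌊√D⌋ = 2
descent: ρ → (-1,1,1)  [lands on river]
river: ρ → (1,1,-1)
ρ-cycle length = 2 (tail of 1 descent step not counted)

2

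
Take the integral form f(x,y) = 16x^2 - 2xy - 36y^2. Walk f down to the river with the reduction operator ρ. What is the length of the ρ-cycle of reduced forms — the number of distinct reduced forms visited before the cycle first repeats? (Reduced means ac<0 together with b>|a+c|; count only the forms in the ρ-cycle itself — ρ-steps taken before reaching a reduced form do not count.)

D = 2308, ⌊√D⌋ = 48
descent: ρ → (-36,2,16)
descent: ρ → (16,30,-22)  [lands on river]
river: ρ → (-22,14,24)
river: ρ → (24,34,-12)
river: ρ → (-12,38,18)
river: ρ → (18,34,-16)
river: ρ → (-16,30,22)
river: ρ → (22,14,-24)
river: ρ → (-24,34,12)
river: ρ → (12,38,-18)
river: ρ → (-18,34,16)
ρ-cycle length = 10 (tail of 2 descent steps not counted)

10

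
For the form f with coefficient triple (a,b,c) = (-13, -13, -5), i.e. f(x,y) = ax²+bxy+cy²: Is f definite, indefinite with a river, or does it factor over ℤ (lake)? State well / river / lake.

D = b²−4ac = (-13)² − 4·(-13)·(-5) = -91
D < 0 ⇒ definite ⇒ every region one sign ⇒ single well

well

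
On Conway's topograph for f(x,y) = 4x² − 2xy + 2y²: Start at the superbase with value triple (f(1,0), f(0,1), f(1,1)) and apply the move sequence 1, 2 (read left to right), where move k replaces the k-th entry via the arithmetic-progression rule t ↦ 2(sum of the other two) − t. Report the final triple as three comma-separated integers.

start (4,2,4) = (f(1,0),f(0,1),f(1,1))
replace slot 1: 2·(2+4) − 4 = 8 → (8,2,4)
replace slot 2: 2·(8+4) − 2 = 22 → (8,22,4)

8,22,4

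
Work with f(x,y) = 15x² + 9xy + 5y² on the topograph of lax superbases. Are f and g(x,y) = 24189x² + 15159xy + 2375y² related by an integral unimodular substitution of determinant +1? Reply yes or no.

D₁ = -219, D₂ = -219
f: flip: (15,9,5)→(5,-9,15)
f: translate: b→1 (≡-9 mod 10), so (5,-9,15)→(5,1,11)
f: reduced (well bottom): (5,1,11) with a≤c, −a<b≤a
g: flip: (24189,15159,2375)→(2375,-15159,24189)
g: translate: b→-909 (≡-15159 mod 4750), so (2375,-15159,24189)→(2375,-909,87)
g: flip: (2375,-909,87)→(87,909,2375)
g: translate: b→39 (≡909 mod 174), so (87,909,2375)→(87,39,5)
g: flip: (87,39,5)→(5,-39,87)
g: translate: b→1 (≡-39 mod 10), so (5,-39,87)→(5,1,11)
g: reduced (well bottom): (5,1,11) with a≤c, −a<b≤a
reduced forms (5, 1, 11) vs (5, 1, 11) ⇒ equivalent

yes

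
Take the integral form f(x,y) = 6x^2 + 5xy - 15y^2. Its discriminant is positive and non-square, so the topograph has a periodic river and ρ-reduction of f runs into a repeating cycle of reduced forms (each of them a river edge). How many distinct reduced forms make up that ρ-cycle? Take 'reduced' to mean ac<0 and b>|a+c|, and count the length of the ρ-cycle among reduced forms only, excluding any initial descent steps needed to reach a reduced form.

D = 385, ⌊√D⌋ = 19
descent: ρ → (-15,-5,6)
descent: ρ → (6,17,-4)  [lands on river]
river: ρ → (-4,15,10)
river: ρ → (10,5,-9)
river: ρ → (-9,13,6)
river: ρ → (6,11,-11)
river: ρ → (-11,11,6)
river: ρ → (6,13,-9)
river: ρ → (-9,5,10)
river: ρ → (10,15,-4)
river: ρ → (-4,17,6)
river: ρ → (6,19,-1)
river: ρ → (-1,19,6)
ρ-cycle length = 12 (tail of 2 descent steps not counted)

12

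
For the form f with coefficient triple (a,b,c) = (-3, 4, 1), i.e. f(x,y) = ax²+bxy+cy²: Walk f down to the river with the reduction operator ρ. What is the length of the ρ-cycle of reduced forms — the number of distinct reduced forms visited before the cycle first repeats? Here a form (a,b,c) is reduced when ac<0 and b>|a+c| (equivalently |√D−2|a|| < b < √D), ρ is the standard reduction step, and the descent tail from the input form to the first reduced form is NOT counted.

D = 28, ⌊√D⌋ = 5
river: ρ → (1,4,-3)
river: ρ → (-3,2,2)
river: ρ → (2,2,-3)
river: ρ → (-3,4,1)
ρ-cycle length = 4 (tail of 0 descent steps not counted)

4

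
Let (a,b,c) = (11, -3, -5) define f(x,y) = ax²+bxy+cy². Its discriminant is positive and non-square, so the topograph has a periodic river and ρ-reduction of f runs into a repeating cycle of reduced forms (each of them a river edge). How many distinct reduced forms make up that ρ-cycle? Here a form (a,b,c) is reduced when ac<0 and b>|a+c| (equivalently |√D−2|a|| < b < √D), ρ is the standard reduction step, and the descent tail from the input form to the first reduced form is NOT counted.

D = 229, ⌊√D⌋ = 15
descent: ρ → (-5,13,3)  [lands on river]
river: ρ → (3,11,-9)
river: ρ → (-9,7,5)
river: ρ → (5,13,-3)
river: ρ → (-3,11,9)
river: ρ → (9,7,-5)
ρ-cycle length = 6 (tail of 1 descent step not counted)

6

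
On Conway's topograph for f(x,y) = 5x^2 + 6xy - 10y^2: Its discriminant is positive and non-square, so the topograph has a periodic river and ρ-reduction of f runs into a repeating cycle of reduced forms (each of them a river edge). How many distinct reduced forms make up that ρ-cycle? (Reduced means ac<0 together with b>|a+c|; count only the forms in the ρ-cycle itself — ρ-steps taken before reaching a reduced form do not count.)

D = 236, ⌊√D⌋ = 15
river: ρ → (-10,14,1)
river: ρ → (1,14,-10)
river: ρ → (-10,6,5)
river: ρ → (5,14,-2)
river: ρ → (-2,14,5)
river: ρ → (5,6,-10)
ρ-cycle length = 6 (tail of 0 descent steps not counted)

6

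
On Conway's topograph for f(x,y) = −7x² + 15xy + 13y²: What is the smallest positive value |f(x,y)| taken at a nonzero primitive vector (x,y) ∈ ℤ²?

river: ρ → (13,11,-9)
river: ρ → (-9,7,15)
river: ρ → (15,23,-1)
river: ρ → (-1,23,15)
river: ρ → (15,7,-9)
river: ρ → (-9,11,13)
river: ρ → (13,15,-7)
river: ρ → (-7,13,15)
river: ρ → (15,17,-5)
river: ρ → (-5,23,3)
river: ρ → (3,19,-19)
river: ρ → (-19,19,3)
river: ρ → (3,23,-5)
river: ρ → (-5,17,15)
river: ρ → (15,13,-7)
river: ρ → (-7,15,13)
closes: descent 0, river 16
min |a| on river = 1

1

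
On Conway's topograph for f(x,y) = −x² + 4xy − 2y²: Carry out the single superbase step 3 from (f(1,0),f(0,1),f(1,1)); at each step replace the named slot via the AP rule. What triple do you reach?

start (-1,-2,1) = (f(1,0),f(0,1),f(1,1))
replace slot 3: 2·((-1)+(-2)) − 1 = -7 → (-1,-2,-7)

-1,-2,-7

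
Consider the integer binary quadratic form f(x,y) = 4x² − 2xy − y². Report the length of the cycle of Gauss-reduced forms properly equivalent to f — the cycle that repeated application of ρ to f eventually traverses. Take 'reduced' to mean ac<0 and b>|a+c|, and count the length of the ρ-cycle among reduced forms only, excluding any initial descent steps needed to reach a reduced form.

D = 20, ⌊√D⌋ = 4
descent: ρ → (-1,4,1)  [lands on river]
river: ρ → (1,4,-1)
ρ-cycle length = 2 (tail of 1 descent step not counted)

2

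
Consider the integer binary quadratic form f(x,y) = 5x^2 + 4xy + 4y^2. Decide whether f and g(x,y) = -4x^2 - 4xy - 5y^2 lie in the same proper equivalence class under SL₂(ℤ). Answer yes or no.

D₁ = -64, D₂ = -64
f: flip: (5,4,4)→(4,-4,5)
f: translate: b→4 (≡-4 mod 8), so (4,-4,5)→(4,4,5)
f: reduced (well bottom): (4,4,5) with a≤c, −a<b≤a
g is negative-definite; reduce −g:
−g: reduced (well bottom): (4,4,5) with a≤c, −a<b≤a
flip sign back: reduced form of g is (-4,-4,-5)
reduced forms (4, 4, 5) vs (-4, -4, -5) ⇒ inequivalent

no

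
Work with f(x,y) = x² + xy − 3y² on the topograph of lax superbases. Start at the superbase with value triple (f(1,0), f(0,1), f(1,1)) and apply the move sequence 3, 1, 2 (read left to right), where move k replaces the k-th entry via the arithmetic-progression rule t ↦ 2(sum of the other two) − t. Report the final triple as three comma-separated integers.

start (1,-3,-1) = (f(1,0),f(0,1),f(1,1))
replace slot 3: 2·(1+(-3)) − (-1) = -3 → (1,-3,-3)
replace slot 1: 2·((-3)+(-3)) − 1 = -13 → (-13,-3,-3)
replace slot 2: 2·((-13)+(-3)) − (-3) = -29 → (-13,-29,-3)

-13,-29,-3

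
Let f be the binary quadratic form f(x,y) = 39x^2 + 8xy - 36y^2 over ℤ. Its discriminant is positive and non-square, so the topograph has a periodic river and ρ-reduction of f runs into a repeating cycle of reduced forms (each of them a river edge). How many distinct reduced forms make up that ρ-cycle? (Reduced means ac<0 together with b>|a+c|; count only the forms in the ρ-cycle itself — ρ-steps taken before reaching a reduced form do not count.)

D = 5680, ⌊√D⌋ = 75
river: ρ → (-36,64,11)
river: ρ → (11,68,-24)
river: ρ → (-24,28,51)
river: ρ → (51,74,-1)
river: ρ → (-1,74,51)
river: ρ → (51,28,-24)
river: ρ → (-24,68,11)
river: ρ → (11,64,-36)
river: ρ → (-36,8,39)
river: ρ → (39,70,-5)
river: ρ → (-5,70,39)
river: ρ → (39,8,-36)
ρ-cycle length = 12 (tail of 0 descent steps not counted)

12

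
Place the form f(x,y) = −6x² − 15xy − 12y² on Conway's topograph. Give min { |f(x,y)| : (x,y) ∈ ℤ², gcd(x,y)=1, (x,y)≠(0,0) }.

translate: b→3 (≡15 mod 12), so (6,15,12)→(6,3,3)
flip: (6,3,3)→(3,-3,6)
translate: b→3 (≡-3 mod 6), so (3,-3,6)→(3,3,6)
reduced (well bottom): (3,3,6) with a≤c, −a<b≤a
well minimum |f| = |-3| = 3 (negative-definite)

3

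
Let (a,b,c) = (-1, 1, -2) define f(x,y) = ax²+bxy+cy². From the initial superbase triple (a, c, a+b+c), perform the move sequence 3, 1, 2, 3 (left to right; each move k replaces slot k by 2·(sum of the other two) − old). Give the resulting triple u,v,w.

start (-1,-2,-2) = (f(1,0),f(0,1),f(1,1))
replace slot 3: 2·((-1)+(-2)) − (-2) = -4 → (-1,-2,-4)
replace slot 1: 2·((-2)+(-4)) − (-1) = -11 → (-11,-2,-4)
replace slot 2: 2·((-11)+(-4)) − (-2) = -28 → (-11,-28,-4)
replace slot 3: 2·((-11)+(-28)) − (-4) = -74 → (-11,-28,-74)

-11,-28,-74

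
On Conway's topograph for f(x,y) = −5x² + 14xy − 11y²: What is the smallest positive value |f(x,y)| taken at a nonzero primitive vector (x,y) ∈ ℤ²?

translate: b→-4 (≡-14 mod 10), so (5,-14,11)→(5,-4,2)
flip: (5,-4,2)→(2,4,5)
translate: b→0 (≡4 mod 4), so (2,4,5)→(2,0,3)
reduced (well bottom): (2,0,3) with a≤c, −a<b≤a
well minimum |f| = |-2| = 2 (negative-definite)

2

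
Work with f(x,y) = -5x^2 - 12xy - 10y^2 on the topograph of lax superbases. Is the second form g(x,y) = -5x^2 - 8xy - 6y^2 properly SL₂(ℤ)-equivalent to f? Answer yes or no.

D₁ = -56, D₂ = -56
f is negative-definite; reduce −f:
−f: translate: b→2 (≡12 mod 10), so (5,12,10)→(5,2,3)
−f: flip: (5,2,3)→(3,-2,5)
−f: reduced (well bottom): (3,-2,5) with a≤c, −a<b≤a
flip sign back: reduced form of f is (-3,2,-5)
g is negative-definite; reduce −g:
−g: translate: b→-2 (≡8 mod 10), so (5,8,6)→(5,-2,3)
−g: flip: (5,-2,3)→(3,2,5)
−g: reduced (well bottom): (3,2,5) with a≤c, −a<b≤a
flip sign back: reduced form of g is (-3,-2,-5)
reduced forms (-3, 2, -5) vs (-3, -2, -5) ⇒ inequivalent

no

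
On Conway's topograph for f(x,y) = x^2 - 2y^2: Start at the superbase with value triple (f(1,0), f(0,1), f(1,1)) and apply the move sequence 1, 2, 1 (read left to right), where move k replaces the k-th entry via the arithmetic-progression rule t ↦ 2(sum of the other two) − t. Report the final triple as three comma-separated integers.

start (1,-2,-1) = (f(1,0),f(0,1),f(1,1))
replace slot 1: 2·((-2)+(-1)) − 1 = -7 → (-7,-2,-1)
replace slot 2: 2·((-7)+(-1)) − (-2) = -14 → (-7,-14,-1)
replace slot 1: 2·((-14)+(-1)) − (-7) = -23 → (-23,-14,-1)

-23,-14,-1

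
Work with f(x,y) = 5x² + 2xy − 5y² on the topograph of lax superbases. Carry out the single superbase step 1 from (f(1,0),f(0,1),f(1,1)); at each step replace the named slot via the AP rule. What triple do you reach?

start (5,-5,2) = (f(1,0),f(0,1),f(1,1))
replace slot 1: 2·((-5)+2) − 5 = -11 → (-11,-5,2)

-11,-5,2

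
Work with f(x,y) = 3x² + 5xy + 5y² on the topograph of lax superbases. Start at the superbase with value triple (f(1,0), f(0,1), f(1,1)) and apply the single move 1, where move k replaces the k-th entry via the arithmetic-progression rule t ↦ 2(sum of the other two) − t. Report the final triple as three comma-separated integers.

start (3,5,13) = (f(1,0),f(0,1),f(1,1))
replace slot 1: 2·(5+13) − 3 = 33 → (33,5,13)

33,5,13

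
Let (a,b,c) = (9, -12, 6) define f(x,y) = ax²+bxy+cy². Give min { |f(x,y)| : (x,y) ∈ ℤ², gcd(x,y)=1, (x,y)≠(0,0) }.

translate: b→6 (≡-12 mod 18), so (9,-12,6)→(9,6,3)
flip: (9,6,3)→(3,-6,9)
translate: b→0 (≡-6 mod 6), so (3,-6,9)→(3,0,6)
reduced (well bottom): (3,0,6) with a≤c, −a<b≤a
well minimum = a = 3

3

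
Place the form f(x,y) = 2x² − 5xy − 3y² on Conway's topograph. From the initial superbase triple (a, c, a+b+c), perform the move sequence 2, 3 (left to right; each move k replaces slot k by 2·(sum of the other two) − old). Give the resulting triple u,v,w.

start (2,-3,-6) = (f(1,0),f(0,1),f(1,1))
replace slot 2: 2·(2+(-6)) − (-3) = -5 → (2,-5,-6)
replace slot 3: 2·(2+(-5)) − (-6) = 0 → (2,-5,0)

2,-5,0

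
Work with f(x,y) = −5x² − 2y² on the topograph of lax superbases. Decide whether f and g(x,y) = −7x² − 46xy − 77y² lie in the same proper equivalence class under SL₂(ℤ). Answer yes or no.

D₁ = -40, D₂ = -40
f is negative-definite; reduce −f:
−f: flip: (5,0,2)→(2,0,5)
−f: reduced (well bottom): (2,0,5) with a≤c, −a<b≤a
flip sign back: reduced form of f is (-2,0,-5)
g is negative-definite; reduce −g:
−g: translate: b→4 (≡46 mod 14), so (7,46,77)→(7,4,2)
−g: flip: (7,4,2)→(2,-4,7)
−g: translate: b→0 (≡-4 mod 4), so (2,-4,7)→(2,0,5)
−g: reduced (well bottom): (2,0,5) with a≤c, −a<b≤a
flip sign back: reduced form of g is (-2,0,-5)
reduced forms (-2, 0, -5) vs (-2, 0, -5) ⇒ equivalent

yes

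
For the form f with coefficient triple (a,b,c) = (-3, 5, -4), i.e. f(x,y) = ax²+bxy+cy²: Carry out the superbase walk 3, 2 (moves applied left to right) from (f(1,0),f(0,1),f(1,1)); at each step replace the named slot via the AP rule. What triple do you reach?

start (-3,-4,-2) = (f(1,0),f(0,1),f(1,1))
replace slot 3: 2·((-3)+(-4)) − (-2) = -12 → (-3,-4,-12)
replace slot 2: 2·((-3)+(-12)) − (-4) = -26 → (-3,-26,-12)

-3,-26,-12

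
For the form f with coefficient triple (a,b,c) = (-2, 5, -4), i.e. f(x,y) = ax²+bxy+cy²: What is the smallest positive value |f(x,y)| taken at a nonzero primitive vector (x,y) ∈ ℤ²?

translate: b→-1 (≡-5 mod 4), so (2,-5,4)→(2,-1,1)
flip: (2,-1,1)→(1,1,2)
reduced (well bottom): (1,1,2) with a≤c, −a<b≤a
well minimum |f| = |-1| = 1 (negative-definite)

1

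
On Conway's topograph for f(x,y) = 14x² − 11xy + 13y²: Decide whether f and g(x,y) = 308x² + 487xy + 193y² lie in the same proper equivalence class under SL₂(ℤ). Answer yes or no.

D₁ = -607, D₂ = -607
f: flip: (14,-11,13)→(13,11,14)
f: reduced (well bottom): (13,11,14) with a≤c, −a<b≤a
g: translate: b→-129 (≡487 mod 616), so (308,487,193)→(308,-129,14)
g: flip: (308,-129,14)→(14,129,308)
g: translate: b→-11 (≡129 mod 28), so (14,129,308)→(14,-11,13)
g: flip: (14,-11,13)→(13,11,14)
g: reduced (well bottom): (13,11,14) with a≤c, −a<b≤a
reduced forms (13, 11, 14) vs (13, 11, 14) ⇒ equivalent

yes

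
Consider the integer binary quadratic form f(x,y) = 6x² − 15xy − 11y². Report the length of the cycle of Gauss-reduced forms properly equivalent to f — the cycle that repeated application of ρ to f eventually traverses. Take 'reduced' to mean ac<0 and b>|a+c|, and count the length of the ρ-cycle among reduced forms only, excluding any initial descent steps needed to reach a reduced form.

D = 489, ⌊√D⌋ = 22
descent: ρ → (-11,15,6)  [lands on river]
river: ρ → (6,21,-2)
river: ρ → (-2,19,16)
river: ρ → (16,13,-5)
river: ρ → (-5,17,10)
river: ρ → (10,3,-12)
river: ρ → (-12,21,1)
river: ρ → (1,21,-12)
river: ρ → (-12,3,10)
river: ρ → (10,17,-5)
river: ρ → (-5,13,16)
river: ρ → (16,19,-2)
river: ρ → (-2,21,6)
river: ρ → (6,15,-11)
river: ρ → (-11,7,10)
river: ρ → (10,13,-8)
river: ρ → (-8,19,4)
river: ρ → (4,21,-3)
river: ρ → (-3,21,4)
river: ρ → (4,19,-8)
river: ρ → (-8,13,10)
river: ρ → (10,7,-11)
ρ-cycle length = 22 (tail of 1 descent step not counted)

22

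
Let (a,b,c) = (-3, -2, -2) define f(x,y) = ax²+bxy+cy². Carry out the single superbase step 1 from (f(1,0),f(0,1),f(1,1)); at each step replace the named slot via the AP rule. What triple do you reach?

start (-3,-2,-7) = (f(1,0),f(0,1),f(1,1))
replace slot 1: 2·((-2)+(-7)) − (-3) = -15 → (-15,-2,-7)

-15,-2,-7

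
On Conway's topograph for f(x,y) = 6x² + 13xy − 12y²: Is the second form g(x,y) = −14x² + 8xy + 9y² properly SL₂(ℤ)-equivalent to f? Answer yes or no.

D₁ = 457, D₂ = 568
discriminants differ ⇒ not SL₂(ℤ)-equivalent

no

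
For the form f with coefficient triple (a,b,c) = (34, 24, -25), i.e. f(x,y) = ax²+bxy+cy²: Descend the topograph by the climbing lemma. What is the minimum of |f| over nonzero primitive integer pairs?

river: ρ → (-25,26,33)
river: ρ → (33,40,-18)
river: ρ → (-18,32,41)
river: ρ → (41,50,-9)
river: ρ → (-9,58,17)
river: ρ → (17,44,-30)
river: ρ → (-30,16,31)
river: ρ → (31,46,-15)
river: ρ → (-15,44,34)
river: ρ → (34,24,-25)
closes: descent 0, river 10
min |a| on river = 9

9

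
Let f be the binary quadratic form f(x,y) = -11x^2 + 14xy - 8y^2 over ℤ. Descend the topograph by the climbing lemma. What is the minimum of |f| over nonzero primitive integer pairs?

translate: b→8 (≡-14 mod 22), so (11,-14,8)→(11,8,5)
flip: (11,8,5)→(5,-8,11)
translate: b→2 (≡-8 mod 10), so (5,-8,11)→(5,2,8)
reduced (well bottom): (5,2,8) with a≤c, −a<b≤a
well minimum |f| = |-5| = 5 (negative-definite)

5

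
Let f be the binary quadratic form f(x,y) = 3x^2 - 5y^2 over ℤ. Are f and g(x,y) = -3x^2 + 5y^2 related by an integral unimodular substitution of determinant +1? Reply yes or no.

D₁ = 60, D₂ = 60
river cycle of f (length 2): (3, 6, -2), (-2, 6, 3)
river cycle of g (length 2): (-3, 6, 2), (2, 6, -3)
cycles differ ⇒ inequivalent

no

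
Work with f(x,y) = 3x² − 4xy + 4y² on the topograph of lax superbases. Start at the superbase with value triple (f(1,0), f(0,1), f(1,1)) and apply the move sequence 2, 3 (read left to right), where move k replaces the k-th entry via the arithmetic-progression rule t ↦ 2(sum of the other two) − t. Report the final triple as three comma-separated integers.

start (3,4,3) = (f(1,0),f(0,1),f(1,1))
replace slot 2: 2·(3+3) − 4 = 8 → (3,8,3)
replace slot 3: 2·(3+8) − 3 = 19 → (3,8,19)

3,8,19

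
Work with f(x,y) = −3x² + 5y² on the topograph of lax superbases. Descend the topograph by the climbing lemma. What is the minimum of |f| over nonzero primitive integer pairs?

descent: ρ → (5,0,-3)
descent: ρ → (-3,6,2)  [lands on river]
river: ρ → (2,6,-3)
closes: descent 2, river 2
min |a| on river = 2

2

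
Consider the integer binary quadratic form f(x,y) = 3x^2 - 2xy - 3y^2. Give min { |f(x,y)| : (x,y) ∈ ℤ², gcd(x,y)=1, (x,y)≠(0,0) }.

descent: ρ → (-3,2,3)  [lands on river]
river: ρ → (3,4,-2)
river: ρ → (-2,4,3)
river: ρ → (3,2,-3)
river: ρ → (-3,4,2)
river: ρ → (2,4,-3)
closes: descent 1, river 6
min |a| on river = 2

2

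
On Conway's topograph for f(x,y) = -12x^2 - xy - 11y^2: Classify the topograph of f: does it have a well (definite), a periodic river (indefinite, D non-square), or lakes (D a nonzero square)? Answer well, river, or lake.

D = b²−4ac = (-1)² − 4·(-12)·(-11) = -527
D < 0 ⇒ definite ⇒ every region one sign ⇒ single well

well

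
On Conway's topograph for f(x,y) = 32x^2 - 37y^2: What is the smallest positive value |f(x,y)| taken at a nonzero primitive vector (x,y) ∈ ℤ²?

descent: ρ → (-37,0,32)
descent: ρ → (32,64,-5)  [lands on river]
river: ρ → (-5,66,19)
river: ρ → (19,48,-32)
river: ρ → (-32,16,35)
river: ρ → (35,54,-13)
river: ρ → (-13,50,43)
river: ρ → (43,36,-20)
river: ρ → (-20,44,35)
river: ρ → (35,26,-29)
river: ρ → (-29,32,32)
river: ρ → (32,32,-29)
river: ρ → (-29,26,35)
river: ρ → (35,44,-20)
river: ρ → (-20,36,43)
river: ρ → (43,50,-13)
river: ρ → (-13,54,35)
river: ρ → (35,16,-32)
river: ρ → (-32,48,19)
river: ρ → (19,66,-5)
river: ρ → (-5,64,32)
closes: descent 2, river 20
min |a| on river = 5

5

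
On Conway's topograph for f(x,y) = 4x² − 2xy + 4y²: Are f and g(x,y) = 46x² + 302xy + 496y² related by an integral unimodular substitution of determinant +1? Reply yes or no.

D₁ = -60, D₂ = -60
f: flip: (4,-2,4)→(4,2,4)
f: reduced (well bottom): (4,2,4) with a≤c, −a<b≤a
g: translate: b→26 (≡302 mod 92), so (46,302,496)→(46,26,4)
g: flip: (46,26,4)→(4,-26,46)
g: translate: b→-2 (≡-26 mod 8), so (4,-26,46)→(4,-2,4)
g: flip: (4,-2,4)→(4,2,4)
g: reduced (well bottom): (4,2,4) with a≤c, −a<b≤a
reduced forms (4, 2, 4) vs (4, 2, 4) ⇒ equivalent

yes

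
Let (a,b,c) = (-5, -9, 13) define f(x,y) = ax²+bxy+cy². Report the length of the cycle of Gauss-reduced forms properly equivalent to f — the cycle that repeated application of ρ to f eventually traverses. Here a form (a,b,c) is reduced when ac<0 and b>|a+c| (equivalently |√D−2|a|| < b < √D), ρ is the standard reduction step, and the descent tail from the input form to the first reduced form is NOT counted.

D = 341, ⌊√D⌋ = 18
descent: ρ → (13,9,-5)  [lands on river]
river: ρ → (-5,11,11)
river: ρ → (11,11,-5)
river: ρ → (-5,9,13)
river: ρ → (13,17,-1)
river: ρ → (-1,17,13)
ρ-cycle length = 6 (tail of 1 descent step not counted)

6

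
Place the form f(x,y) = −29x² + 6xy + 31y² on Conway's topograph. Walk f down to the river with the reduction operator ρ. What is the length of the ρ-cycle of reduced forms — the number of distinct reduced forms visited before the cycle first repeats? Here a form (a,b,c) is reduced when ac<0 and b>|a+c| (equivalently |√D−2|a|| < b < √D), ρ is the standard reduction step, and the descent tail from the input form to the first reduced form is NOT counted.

D = 3632, ⌊√D⌋ = 60
river: ρ → (31,56,-4)
river: ρ → (-4,56,31)
river: ρ → (31,6,-29)
river: ρ → (-29,52,8)
river: ρ → (8,60,-1)
river: ρ → (-1,60,8)
river: ρ → (8,52,-29)
river: ρ → (-29,6,31)
ρ-cycle length = 8 (tail of 0 descent steps not counted)

8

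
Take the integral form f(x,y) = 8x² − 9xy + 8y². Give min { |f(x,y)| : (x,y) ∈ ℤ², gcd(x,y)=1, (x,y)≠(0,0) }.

translate: b→7 (≡-9 mod 16), so (8,-9,8)→(8,7,7)
flip: (8,7,7)→(7,-7,8)
translate: b→7 (≡-7 mod 14), so (7,-7,8)→(7,7,8)
reduced (well bottom): (7,7,8) with a≤c, −a<b≤a
well minimum = a = 7

7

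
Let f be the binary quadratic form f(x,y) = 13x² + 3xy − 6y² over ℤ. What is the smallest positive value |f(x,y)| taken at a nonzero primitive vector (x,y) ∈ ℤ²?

descent: ρ → (-6,9,10)  [lands on river]
river: ρ → (10,11,-5)
river: ρ → (-5,9,12)
river: ρ → (12,15,-2)
river: ρ → (-2,17,4)
river: ρ → (4,15,-6)
closes: descent 1, river 6
min |a| on river = 2

2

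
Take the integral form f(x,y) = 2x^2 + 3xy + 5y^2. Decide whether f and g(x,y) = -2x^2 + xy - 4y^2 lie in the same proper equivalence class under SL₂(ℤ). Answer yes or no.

D₁ = -31, D₂ = -31
f: translate: b→-1 (≡3 mod 4), so (2,3,5)→(2,-1,4)
f: reduced (well bottom): (2,-1,4) with a≤c, −a<b≤a
g is negative-definite; reduce −g:
−g: reduced (well bottom): (2,-1,4) with a≤c, −a<b≤a
flip sign back: reduced form of g is (-2,1,-4)
reduced forms (2, -1, 4) vs (-2, 1, -4) ⇒ inequivalent

no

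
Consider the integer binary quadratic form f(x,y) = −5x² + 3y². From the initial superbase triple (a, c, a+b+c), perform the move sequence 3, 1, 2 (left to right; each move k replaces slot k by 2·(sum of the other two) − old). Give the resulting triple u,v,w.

start (-5,3,-2) = (f(1,0),f(0,1),f(1,1))
replace slot 3: 2·((-5)+3) − (-2) = -2 → (-5,3,-2)
replace slot 1: 2·(3+(-2)) − (-5) = 7 → (7,3,-2)
replace slot 2: 2·(7+(-2)) − 3 = 7 → (7,7,-2)

7,7,-2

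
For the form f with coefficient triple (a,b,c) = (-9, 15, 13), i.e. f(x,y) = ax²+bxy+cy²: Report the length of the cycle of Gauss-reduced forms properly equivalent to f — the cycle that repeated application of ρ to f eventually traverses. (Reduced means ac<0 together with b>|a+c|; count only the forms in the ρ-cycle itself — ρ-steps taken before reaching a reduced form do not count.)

D = 693, ⌊√D⌋ = 26
river: ρ → (13,11,-11)
river: ρ → (-11,11,13)
river: ρ → (13,15,-9)
river: ρ → (-9,21,7)
river: ρ → (7,21,-9)
river: ρ → (-9,15,13)
ρ-cycle length = 6 (tail of 0 descent steps not counted)

6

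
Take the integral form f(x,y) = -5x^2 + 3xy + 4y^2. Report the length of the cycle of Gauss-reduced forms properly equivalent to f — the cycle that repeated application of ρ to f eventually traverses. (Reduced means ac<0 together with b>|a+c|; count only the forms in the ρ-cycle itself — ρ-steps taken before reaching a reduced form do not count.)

D = 89, ⌊√D⌋ = 9
river: ρ → (4,5,-4)
river: ρ → (-4,3,5)
river: ρ → (5,7,-2)
river: ρ → (-2,9,1)
river: ρ → (1,9,-2)
river: ρ → (-2,7,5)
river: ρ → (5,3,-4)
river: ρ → (-4,5,4)
river: ρ → (4,3,-5)
river: ρ → (-5,7,2)
river: ρ → (2,9,-1)
river: ρ → (-1,9,2)
river: ρ → (2,7,-5)
river: ρ → (-5,3,4)
ρ-cycle length = 14 (tail of 0 descent steps not counted)

14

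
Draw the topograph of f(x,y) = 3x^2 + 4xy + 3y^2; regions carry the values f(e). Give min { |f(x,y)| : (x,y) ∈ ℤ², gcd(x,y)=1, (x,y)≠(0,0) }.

translate: b→-2 (≡4 mod 6), so (3,4,3)→(3,-2,2)
flip: (3,-2,2)→(2,2,3)
reduced (well bottom): (2,2,3) with a≤c, −a<b≤a
well minimum = a = 2

2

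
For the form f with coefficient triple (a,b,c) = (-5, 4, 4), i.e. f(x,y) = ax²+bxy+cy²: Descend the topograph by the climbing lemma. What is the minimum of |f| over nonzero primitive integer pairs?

river: ρ → (4,4,-5)
river: ρ → (-5,6,3)
river: ρ → (3,6,-5)
river: ρ → (-5,4,4)
closes: descent 0, river 4
min |a| on river = 3

3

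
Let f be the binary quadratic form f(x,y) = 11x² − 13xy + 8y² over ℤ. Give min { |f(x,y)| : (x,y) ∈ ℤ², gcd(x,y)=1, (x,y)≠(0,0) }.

translate: b→9 (≡-13 mod 22), so (11,-13,8)→(11,9,6)
flip: (11,9,6)→(6,-9,11)
translate: b→3 (≡-9 mod 12), so (6,-9,11)→(6,3,8)
reduced (well bottom): (6,3,8) with a≤c, −a<b≤a
well minimum = a = 6

6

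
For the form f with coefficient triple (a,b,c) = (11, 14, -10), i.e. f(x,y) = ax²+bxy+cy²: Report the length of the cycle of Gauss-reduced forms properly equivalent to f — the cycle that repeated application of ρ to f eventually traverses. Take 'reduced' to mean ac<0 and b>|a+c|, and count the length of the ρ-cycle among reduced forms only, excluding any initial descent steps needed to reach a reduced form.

D = 636, ⌊√D⌋ = 25
river: ρ → (-10,6,15)
river: ρ → (15,24,-1)
river: ρ → (-1,24,15)
river: ρ → (15,6,-10)
river: ρ → (-10,14,11)
river: ρ → (11,8,-13)
river: ρ → (-13,18,6)
river: ρ → (6,18,-13)
river: ρ → (-13,8,11)
river: ρ → (11,14,-10)
ρ-cycle length = 10 (tail of 0 descent steps not counted)

10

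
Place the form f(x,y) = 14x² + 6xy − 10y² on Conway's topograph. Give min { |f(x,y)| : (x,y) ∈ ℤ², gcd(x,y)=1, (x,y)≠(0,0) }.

river: ρ → (-10,14,10)
river: ρ → (10,6,-14)
river: ρ → (-14,22,2)
river: ρ → (2,22,-14)
river: ρ → (-14,6,10)
river: ρ → (10,14,-10)
river: ρ → (-10,6,14)
river: ρ → (14,22,-2)
river: ρ → (-2,22,14)
river: ρ → (14,6,-10)
closes: descent 0, river 10
min |a| on river = 2

2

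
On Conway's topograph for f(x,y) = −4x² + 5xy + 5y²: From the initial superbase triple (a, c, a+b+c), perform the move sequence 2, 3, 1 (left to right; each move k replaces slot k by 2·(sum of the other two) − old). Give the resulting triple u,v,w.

start (-4,5,6) = (f(1,0),f(0,1),f(1,1))
replace slot 2: 2·((-4)+6) − 5 = -1 → (-4,-1,6)
replace slot 3: 2·((-4)+(-1)) − 6 = -16 → (-4,-1,-16)
replace slot 1: 2·((-1)+(-16)) − (-4) = -30 → (-30,-1,-16)

-30,-1,-16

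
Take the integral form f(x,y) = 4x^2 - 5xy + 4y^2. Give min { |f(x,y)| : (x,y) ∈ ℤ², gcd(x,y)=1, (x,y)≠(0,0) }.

translate: b→3 (≡-5 mod 8), so (4,-5,4)→(4,3,3)
flip: (4,3,3)→(3,-3,4)
translate: b→3 (≡-3 mod 6), so (3,-3,4)→(3,3,4)
reduced (well bottom): (3,3,4) with a≤c, −a<b≤a
well minimum = a = 3

3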